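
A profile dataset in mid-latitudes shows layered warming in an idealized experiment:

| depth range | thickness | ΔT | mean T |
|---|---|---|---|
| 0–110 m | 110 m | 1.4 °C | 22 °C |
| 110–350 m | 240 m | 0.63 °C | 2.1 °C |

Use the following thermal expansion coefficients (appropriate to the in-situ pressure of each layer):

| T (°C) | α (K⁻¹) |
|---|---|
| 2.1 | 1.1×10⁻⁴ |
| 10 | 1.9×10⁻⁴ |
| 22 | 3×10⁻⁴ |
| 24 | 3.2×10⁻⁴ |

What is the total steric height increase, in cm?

6.28 cm

Layer 1 at 22 °C → α = 3×10⁻⁴ K⁻¹
Layer 2 at 2.1 °C → α = 1.1×10⁻⁴ K⁻¹
3×10⁻⁴ × 110 × 1.4 = 0.04620 m
Layer 2: 1.1×10⁻⁴ × 240 × 0.63 = 0.016632 m
Δh = 0.04620 + 0.016632 = 0.062832 m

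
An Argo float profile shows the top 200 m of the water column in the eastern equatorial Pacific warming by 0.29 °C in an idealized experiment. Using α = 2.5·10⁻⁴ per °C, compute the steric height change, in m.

Δh = αΔT·H = 2.5×10⁻⁴ × 0.29 × 200 = 0.01450 m

0.0145 m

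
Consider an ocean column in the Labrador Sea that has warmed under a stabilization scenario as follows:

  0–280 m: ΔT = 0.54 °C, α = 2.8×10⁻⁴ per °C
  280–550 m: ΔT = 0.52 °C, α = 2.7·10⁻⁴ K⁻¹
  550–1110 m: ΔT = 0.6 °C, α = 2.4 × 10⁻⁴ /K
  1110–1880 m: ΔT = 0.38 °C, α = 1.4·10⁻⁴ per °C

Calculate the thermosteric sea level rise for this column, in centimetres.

about 20.2 cm

0–280 m: 280 × 0.54 × 2.8×10⁻⁴ = 0.042336 m
0.52 × 2.7×10⁻⁴ × 270 = 0.037908 m
2.4×10⁻⁴ × 560 × 0.6 = 0.08064 m
770 × 0.38 × 1.4×10⁻⁴ = 0.040964 m
Δh = 0.042336 + 0.037908 + 0.08064 + 0.040964 = 0.201848 m ≈ 20.2 cm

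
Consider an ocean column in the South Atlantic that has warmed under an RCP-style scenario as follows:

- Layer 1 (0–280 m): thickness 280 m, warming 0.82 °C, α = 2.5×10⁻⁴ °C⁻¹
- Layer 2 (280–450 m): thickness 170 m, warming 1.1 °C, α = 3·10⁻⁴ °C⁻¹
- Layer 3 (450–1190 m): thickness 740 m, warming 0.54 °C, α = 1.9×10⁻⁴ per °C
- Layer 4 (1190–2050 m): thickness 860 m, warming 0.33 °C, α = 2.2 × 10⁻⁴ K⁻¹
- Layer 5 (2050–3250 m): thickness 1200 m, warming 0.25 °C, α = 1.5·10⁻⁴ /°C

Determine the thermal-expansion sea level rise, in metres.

about 0.297 m

0–280 m: 0.82 × 2.5×10⁻⁴ × 280 = 0.05740 m
Layer 2: 170 × 3×10⁻⁴ × 1.1 = 0.05610 m
450–1190 m: 740 × 1.9×10⁻⁴ × 0.54 = 0.075924 m
0.33 × 2.2×10⁻⁴ × 860 = 0.062436 m
1200 × 1.5×10⁻⁴ × 0.25 = 0.04500 m
Δh = 0.05740 + 0.05610 + 0.075924 + 0.062436 + 0.04500 = 0.29686 m ≈ 0.297 m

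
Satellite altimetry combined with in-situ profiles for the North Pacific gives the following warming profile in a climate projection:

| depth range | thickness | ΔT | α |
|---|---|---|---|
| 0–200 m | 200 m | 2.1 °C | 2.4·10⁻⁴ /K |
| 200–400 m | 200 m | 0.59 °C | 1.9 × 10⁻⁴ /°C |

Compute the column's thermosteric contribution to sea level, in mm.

Δh ≈ 120 mm

0–200 m: 200 × 2.4×10⁻⁴ × 2.1 = 0.10080 m
Layer 2: 1.9×10⁻⁴ × 0.59 × 200 = 0.02242 m
Δh = 0.10080 + 0.02242 = 0.12322 m ≈ 120 mm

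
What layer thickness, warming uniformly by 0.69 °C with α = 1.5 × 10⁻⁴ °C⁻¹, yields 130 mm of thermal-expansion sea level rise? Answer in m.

H = Δh/(αΔT) = 0.13 / (1.5×10⁻⁴ × 0.69) ≈ 1256 m

about 1260 m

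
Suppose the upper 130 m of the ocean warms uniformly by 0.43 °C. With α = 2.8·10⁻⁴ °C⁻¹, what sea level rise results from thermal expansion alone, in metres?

0.016 m of thermosteric rise

Δh = αΔT·H = 2.8×10⁻⁴ × 0.43 × 130 = 0.015652 m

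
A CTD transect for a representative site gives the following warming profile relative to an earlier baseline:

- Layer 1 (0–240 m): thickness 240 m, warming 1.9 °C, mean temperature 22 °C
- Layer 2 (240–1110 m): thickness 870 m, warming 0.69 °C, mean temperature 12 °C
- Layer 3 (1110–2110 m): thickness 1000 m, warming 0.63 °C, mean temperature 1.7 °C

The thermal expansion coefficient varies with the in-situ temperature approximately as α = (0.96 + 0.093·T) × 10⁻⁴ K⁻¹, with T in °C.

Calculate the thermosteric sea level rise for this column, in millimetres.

Layer 1: α = (0.96 + 0.093×22)×10⁻⁴ = 3.006×10⁻⁴ K⁻¹
Layer 2: α = (0.96 + 0.093×12)×10⁻⁴ = 2.076×10⁻⁴ K⁻¹
Layer 3: α = (0.96 + 0.093×1.7)×10⁻⁴ = 1.1181×10⁻⁴ K⁻¹
0–240 m: 1.9 × 3.006×10⁻⁴ × 240 = 0.1370736 m
Layer 2: 0.69 × 2.076×10⁻⁴ × 870 = 0.12462228 m
Layer 3: 1.1181×10⁻⁴ × 1000 × 0.63 = 0.0704403 m
Δh = 0.1370736 + 0.12462228 + 0.0704403 = 0.33213618 m

about 332 mm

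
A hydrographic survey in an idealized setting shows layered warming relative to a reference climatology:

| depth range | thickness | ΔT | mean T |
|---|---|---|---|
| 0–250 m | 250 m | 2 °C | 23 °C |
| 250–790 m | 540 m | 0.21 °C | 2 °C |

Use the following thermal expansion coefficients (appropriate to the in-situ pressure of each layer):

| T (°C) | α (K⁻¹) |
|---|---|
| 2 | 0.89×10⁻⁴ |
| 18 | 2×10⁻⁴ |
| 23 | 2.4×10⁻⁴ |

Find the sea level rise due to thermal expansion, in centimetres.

Layer 1 at 23 °C → α = 2.4×10⁻⁴ K⁻¹
Layer 2 at 2 °C → α = 0.89×10⁻⁴ K⁻¹
2 × 250 × 2.4×10⁻⁴ = 0.12000 m
250–790 m: 540 × 0.21 × 0.89×10⁻⁴ = 0.0100926 m
Δh = 0.12000 + 0.0100926 = 0.1300926 m

Δh = 13 cm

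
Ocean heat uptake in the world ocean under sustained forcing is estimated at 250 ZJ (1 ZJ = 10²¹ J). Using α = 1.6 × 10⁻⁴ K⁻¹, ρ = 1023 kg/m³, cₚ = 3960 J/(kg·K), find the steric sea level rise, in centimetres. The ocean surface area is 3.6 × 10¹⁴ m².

Δh ≈ 2.74 cm

Per unit area: Q = 250×10²¹ / (3.6×10¹⁴) ≈ 6.944×10⁸ J/m²
Δh = αQ/(ρcₚ) = 1.6×10⁻⁴ × 6.944×10⁸ / (1023 × 3960) ≈ 0.027426 m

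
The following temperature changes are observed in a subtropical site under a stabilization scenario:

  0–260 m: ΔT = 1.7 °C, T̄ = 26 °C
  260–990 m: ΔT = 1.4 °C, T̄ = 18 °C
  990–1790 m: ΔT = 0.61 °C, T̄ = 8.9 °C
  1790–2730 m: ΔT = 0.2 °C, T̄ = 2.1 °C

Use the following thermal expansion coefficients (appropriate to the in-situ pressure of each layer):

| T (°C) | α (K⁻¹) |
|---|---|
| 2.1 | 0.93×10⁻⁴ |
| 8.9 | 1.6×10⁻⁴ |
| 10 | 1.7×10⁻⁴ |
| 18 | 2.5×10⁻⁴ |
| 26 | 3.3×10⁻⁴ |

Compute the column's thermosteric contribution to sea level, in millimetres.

Δh = 497 mm

Layer 1 at 26 °C → α = 3.3×10⁻⁴ K⁻¹
Layer 2 at 18 °C → α = 2.5×10⁻⁴ K⁻¹
Layer 3 at 8.9 °C → α = 1.6×10⁻⁴ K⁻¹
Layer 4 at 2.1 °C → α = 0.93×10⁻⁴ K⁻¹
0–260 m: 3.3×10⁻⁴ × 1.7 × 260 = 0.14586 m
260–990 m: 1.4 × 730 × 2.5×10⁻⁴ = 0.25550 m
0.61 × 1.6×10⁻⁴ × 800 = 0.07808 m
0.2 × 0.93×10⁻⁴ × 940 = 0.017484 m
Δh = 0.14586 + 0.25550 + 0.07808 + 0.017484 = 0.496924 m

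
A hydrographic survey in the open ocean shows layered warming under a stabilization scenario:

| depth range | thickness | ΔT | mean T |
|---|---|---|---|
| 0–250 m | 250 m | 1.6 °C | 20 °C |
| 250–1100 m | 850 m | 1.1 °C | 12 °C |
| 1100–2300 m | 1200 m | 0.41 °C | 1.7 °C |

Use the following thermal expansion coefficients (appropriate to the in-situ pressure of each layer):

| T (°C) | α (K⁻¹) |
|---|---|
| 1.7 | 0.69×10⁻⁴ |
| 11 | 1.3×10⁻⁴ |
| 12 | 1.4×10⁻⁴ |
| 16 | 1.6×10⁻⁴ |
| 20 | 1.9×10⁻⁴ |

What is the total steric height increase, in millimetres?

about 241 mm

Layer 1 at 20 °C → α = 1.9×10⁻⁴ K⁻¹
Layer 2 at 12 °C → α = 1.4×10⁻⁴ K⁻¹
Layer 3 at 1.7 °C → α = 0.69×10⁻⁴ K⁻¹
1.9×10⁻⁴ × 1.6 × 250 = 0.07600 m
250–1100 m: 1.4×10⁻⁴ × 1.1 × 850 = 0.13090 m
Layer 3: 1200 × 0.41 × 0.69×10⁻⁴ = 0.033948 m
Δh = 0.07600 + 0.13090 + 0.033948 = 0.240848 m ≈ 241 mm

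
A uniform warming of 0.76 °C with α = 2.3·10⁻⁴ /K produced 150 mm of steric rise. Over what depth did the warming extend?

H = Δh/(αΔT) = 0.15 / (2.3×10⁻⁴ × 0.76) ≈ 858.1 m

about 860 m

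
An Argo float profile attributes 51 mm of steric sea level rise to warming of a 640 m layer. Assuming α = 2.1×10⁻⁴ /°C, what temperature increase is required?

ΔT = Δh/(αH) = 0.051 / (2.1×10⁻⁴ × 640) ≈ 0.3795 K

about 0.38 K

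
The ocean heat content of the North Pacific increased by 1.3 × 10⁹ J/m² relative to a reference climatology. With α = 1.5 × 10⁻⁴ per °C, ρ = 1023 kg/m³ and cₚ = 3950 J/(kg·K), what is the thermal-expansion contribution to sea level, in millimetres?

48 mm

Δh = αQ/(ρcₚ) = 1.5×10⁻⁴ × 1.3×10⁹ / (1023 × 3950) ≈ 0.048257 m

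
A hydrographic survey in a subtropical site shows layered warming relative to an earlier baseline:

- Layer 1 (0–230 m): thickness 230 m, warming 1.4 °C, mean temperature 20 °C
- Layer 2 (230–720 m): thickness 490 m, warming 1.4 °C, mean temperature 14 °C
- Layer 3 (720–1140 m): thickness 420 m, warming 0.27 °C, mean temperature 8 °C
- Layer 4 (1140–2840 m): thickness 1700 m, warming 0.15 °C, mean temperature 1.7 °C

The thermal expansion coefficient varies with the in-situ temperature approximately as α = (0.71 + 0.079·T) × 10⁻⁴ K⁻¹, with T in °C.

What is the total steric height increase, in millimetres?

240 mm

Layer 1: α = (0.71 + 0.079×20)×10⁻⁴ = 2.29×10⁻⁴ K⁻¹
Layer 2: α = (0.71 + 0.079×14)×10⁻⁴ = 1.816×10⁻⁴ K⁻¹
Layer 3: α = (0.71 + 0.079×8)×10⁻⁴ = 1.342×10⁻⁴ K⁻¹
Layer 4: α = (0.71 + 0.079×1.7)×10⁻⁴ = 0.8443×10⁻⁴ K⁻¹
0–230 m: 230 × 1.4 × 2.29×10⁻⁴ = 0.073738 m
1.816×10⁻⁴ × 490 × 1.4 = 0.1245776 m
Layer 3: 0.27 × 1.342×10⁻⁴ × 420 = 0.01521828 m
0.8443×10⁻⁴ × 1700 × 0.15 = 0.02152965 m
Δh = 0.073738 + 0.1245776 + 0.01521828 + 0.02152965 = 0.23506353 m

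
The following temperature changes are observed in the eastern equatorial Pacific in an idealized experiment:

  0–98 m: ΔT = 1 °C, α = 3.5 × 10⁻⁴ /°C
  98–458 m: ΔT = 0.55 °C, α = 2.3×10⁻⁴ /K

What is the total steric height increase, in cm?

about 8.0 cm

Layer 1: 1 × 3.5×10⁻⁴ × 98 = 0.03430 m
98–458 m: 360 × 2.3×10⁻⁴ × 0.55 = 0.04554 m
Δh = 0.03430 + 0.04554 = 0.07984 m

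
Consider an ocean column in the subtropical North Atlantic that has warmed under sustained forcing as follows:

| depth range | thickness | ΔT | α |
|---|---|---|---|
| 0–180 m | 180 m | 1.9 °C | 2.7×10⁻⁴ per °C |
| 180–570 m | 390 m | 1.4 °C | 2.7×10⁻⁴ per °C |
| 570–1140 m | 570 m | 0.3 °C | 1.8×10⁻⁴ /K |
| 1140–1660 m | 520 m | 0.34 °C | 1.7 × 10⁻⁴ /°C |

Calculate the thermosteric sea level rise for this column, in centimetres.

180 × 2.7×10⁻⁴ × 1.9 = 0.09234 m
180–570 m: 390 × 2.7×10⁻⁴ × 1.4 = 0.14742 m
0.3 × 1.8×10⁻⁴ × 570 = 0.03078 m
1.7×10⁻⁴ × 0.34 × 520 = 0.030056 m
Δh = 0.09234 + 0.14742 + 0.03078 + 0.030056 = 0.300596 m ≈ 30 cm

Δh = 30 cm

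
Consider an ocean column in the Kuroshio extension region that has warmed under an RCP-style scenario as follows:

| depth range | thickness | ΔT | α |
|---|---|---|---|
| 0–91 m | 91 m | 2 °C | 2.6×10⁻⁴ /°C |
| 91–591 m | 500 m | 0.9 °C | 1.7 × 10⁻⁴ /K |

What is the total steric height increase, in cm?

12.4 cm of thermosteric rise

0–91 m: 2 × 2.6×10⁻⁴ × 91 = 0.04732 m
Layer 2: 500 × 1.7×10⁻⁴ × 0.9 = 0.07650 m
Δh = 0.04732 + 0.07650 = 0.12382 m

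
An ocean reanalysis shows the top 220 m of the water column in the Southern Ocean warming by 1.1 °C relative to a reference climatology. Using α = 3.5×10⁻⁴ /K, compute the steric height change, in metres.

about 0.0847 m

Δh = αΔT·H = 3.5×10⁻⁴ × 1.1 × 220 = 0.08470 m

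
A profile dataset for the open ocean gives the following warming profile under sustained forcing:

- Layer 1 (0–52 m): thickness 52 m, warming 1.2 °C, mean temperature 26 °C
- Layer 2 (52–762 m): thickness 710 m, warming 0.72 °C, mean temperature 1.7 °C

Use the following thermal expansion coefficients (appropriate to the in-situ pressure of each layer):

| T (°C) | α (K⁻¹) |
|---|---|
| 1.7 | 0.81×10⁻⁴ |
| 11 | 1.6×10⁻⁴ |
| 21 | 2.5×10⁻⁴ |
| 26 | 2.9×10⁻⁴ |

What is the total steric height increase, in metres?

Layer 1 at 26 °C → α = 2.9×10⁻⁴ K⁻¹
Layer 2 at 1.7 °C → α = 0.81×10⁻⁴ K⁻¹
2.9×10⁻⁴ × 1.2 × 52 = 0.018096 m
Layer 2: 0.81×10⁻⁴ × 710 × 0.72 = 0.0414072 m
Δh = 0.018096 + 0.0414072 = 0.0595032 m ≈ 0.060 m

Δh ≈ 0.060 m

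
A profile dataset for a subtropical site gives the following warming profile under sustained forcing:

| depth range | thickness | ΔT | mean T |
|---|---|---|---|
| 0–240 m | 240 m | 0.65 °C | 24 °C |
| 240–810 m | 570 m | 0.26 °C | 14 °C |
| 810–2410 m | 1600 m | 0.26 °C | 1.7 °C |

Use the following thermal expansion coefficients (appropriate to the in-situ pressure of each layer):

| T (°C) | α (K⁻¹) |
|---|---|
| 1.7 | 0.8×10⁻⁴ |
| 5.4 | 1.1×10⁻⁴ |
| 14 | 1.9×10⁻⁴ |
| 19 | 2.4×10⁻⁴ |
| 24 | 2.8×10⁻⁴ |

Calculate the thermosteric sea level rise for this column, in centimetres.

about 11 cm

Layer 1 at 24 °C → α = 2.8×10⁻⁴ K⁻¹
Layer 2 at 14 °C → α = 1.9×10⁻⁴ K⁻¹
Layer 3 at 1.7 °C → α = 0.8×10⁻⁴ K⁻¹
Layer 1: 0.65 × 2.8×10⁻⁴ × 240 = 0.04368 m
570 × 0.26 × 1.9×10⁻⁴ = 0.028158 m
0.8×10⁻⁴ × 1600 × 0.26 = 0.03328 m
Δh = 0.04368 + 0.028158 + 0.03328 = 0.105118 m ≈ 11 cm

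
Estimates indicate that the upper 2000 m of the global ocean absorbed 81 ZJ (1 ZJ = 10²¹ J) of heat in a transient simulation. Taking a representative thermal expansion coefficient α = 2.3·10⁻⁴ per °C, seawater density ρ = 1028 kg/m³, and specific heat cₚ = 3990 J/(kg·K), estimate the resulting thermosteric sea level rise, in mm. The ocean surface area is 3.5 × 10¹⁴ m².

Per unit area: Q = 81×10²¹ / (3.5×10¹⁴) ≈ 2.314×10⁸ J/m²
Δh = αQ/(ρcₚ) = 2.3×10⁻⁴ × 2.314×10⁸ / (1028 × 3990) ≈ 0.012976 m

13 mm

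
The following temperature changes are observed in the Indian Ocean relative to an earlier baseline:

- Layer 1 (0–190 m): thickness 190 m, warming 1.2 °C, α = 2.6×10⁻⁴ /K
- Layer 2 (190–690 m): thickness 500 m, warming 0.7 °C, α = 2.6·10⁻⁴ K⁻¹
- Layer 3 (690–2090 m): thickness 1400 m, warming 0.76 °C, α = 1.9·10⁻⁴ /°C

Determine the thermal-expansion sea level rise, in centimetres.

35.2 cm

190 × 1.2 × 2.6×10⁻⁴ = 0.05928 m
500 × 2.6×10⁻⁴ × 0.7 = 0.09100 m
Layer 3: 0.76 × 1.9×10⁻⁴ × 1400 = 0.20216 m
Δh = 0.05928 + 0.09100 + 0.20216 = 0.35244 m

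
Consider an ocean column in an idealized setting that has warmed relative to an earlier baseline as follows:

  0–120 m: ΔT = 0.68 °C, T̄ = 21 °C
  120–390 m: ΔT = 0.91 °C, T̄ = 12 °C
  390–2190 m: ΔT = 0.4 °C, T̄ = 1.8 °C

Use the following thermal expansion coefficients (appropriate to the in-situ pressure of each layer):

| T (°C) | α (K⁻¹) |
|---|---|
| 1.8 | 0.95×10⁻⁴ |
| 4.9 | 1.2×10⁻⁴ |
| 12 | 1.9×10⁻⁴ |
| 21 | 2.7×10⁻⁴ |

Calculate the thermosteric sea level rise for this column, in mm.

Layer 1 at 21 °C → α = 2.7×10⁻⁴ K⁻¹
Layer 2 at 12 °C → α = 1.9×10⁻⁴ K⁻¹
Layer 3 at 1.8 °C → α = 0.95×10⁻⁴ K⁻¹
0–120 m: 0.68 × 120 × 2.7×10⁻⁴ = 0.022032 m
120–390 m: 1.9×10⁻⁴ × 270 × 0.91 = 0.046683 m
Layer 3: 0.95×10⁻⁴ × 0.4 × 1800 = 0.06840 m
Δh = 0.022032 + 0.046683 + 0.06840 = 0.137115 m

140 mm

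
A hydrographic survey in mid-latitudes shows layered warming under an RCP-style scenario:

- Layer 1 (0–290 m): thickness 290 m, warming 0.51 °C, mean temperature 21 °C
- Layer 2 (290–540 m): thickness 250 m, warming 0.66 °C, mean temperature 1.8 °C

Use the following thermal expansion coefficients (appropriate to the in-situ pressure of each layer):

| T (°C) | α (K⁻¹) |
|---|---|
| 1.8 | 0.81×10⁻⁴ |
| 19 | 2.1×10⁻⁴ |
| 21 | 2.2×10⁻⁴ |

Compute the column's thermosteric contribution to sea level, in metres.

Δh ≈ 0.0459 m

Layer 1 at 21 °C → α = 2.2×10⁻⁴ K⁻¹
Layer 2 at 1.8 °C → α = 0.81×10⁻⁴ K⁻¹
0–290 m: 0.51 × 2.2×10⁻⁴ × 290 = 0.032538 m
250 × 0.66 × 0.81×10⁻⁴ = 0.013365 m
Δh = 0.032538 + 0.013365 = 0.045903 m ≈ 0.0459 m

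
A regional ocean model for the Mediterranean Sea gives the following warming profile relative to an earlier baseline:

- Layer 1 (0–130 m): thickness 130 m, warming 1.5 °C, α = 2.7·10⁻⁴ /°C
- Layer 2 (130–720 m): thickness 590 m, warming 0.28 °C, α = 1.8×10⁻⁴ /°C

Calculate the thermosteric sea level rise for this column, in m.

Δh ≈ 0.0824 m

2.7×10⁻⁴ × 1.5 × 130 = 0.05265 m
130–720 m: 590 × 1.8×10⁻⁴ × 0.28 = 0.029736 m
Δh = 0.05265 + 0.029736 = 0.082386 m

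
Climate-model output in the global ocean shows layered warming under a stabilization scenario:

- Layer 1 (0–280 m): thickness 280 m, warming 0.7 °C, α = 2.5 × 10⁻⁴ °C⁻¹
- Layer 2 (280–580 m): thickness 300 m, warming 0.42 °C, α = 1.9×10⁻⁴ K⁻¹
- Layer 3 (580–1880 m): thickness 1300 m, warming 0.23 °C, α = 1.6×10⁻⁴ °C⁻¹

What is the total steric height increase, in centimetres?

0–280 m: 280 × 2.5×10⁻⁴ × 0.7 = 0.04900 m
Layer 2: 1.9×10⁻⁴ × 300 × 0.42 = 0.02394 m
580–1880 m: 0.23 × 1.6×10⁻⁴ × 1300 = 0.04784 m
Δh = 0.04900 + 0.02394 + 0.04784 = 0.12078 m

Δh ≈ 12.1 cm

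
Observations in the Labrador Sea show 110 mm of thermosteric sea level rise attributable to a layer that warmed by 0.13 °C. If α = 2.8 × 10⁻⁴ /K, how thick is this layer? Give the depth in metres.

H = Δh/(αΔT) = 0.11 / (2.8×10⁻⁴ × 0.13) ≈ 3022 m

about 3020 m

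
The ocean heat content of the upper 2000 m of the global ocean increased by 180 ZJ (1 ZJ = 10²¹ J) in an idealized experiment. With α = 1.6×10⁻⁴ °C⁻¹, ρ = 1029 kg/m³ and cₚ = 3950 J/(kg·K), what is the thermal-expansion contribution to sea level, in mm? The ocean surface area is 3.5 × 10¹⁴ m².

Per unit area: Q = 180×10²¹ / (3.5×10¹⁴) ≈ 5.143×10⁸ J/m²
Δh = αQ/(ρcₚ) = 1.6×10⁻⁴ × 5.143×10⁸ / (1029 × 3950) ≈ 0.020245 m

Δh = 20.2 mm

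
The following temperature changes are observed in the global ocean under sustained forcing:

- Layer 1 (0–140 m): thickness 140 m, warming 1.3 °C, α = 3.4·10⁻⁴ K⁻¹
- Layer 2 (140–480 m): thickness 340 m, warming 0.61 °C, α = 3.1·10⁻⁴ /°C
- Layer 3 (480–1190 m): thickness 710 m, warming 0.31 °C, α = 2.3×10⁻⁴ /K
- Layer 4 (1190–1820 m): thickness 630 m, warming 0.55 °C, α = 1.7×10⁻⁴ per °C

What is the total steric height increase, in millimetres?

about 236 mm

0–140 m: 1.3 × 140 × 3.4×10⁻⁴ = 0.06188 m
Layer 2: 3.1×10⁻⁴ × 0.61 × 340 = 0.064294 m
0.31 × 2.3×10⁻⁴ × 710 = 0.050623 m
0.55 × 1.7×10⁻⁴ × 630 = 0.058905 m
Δh = 0.06188 + 0.064294 + 0.050623 + 0.058905 = 0.235702 m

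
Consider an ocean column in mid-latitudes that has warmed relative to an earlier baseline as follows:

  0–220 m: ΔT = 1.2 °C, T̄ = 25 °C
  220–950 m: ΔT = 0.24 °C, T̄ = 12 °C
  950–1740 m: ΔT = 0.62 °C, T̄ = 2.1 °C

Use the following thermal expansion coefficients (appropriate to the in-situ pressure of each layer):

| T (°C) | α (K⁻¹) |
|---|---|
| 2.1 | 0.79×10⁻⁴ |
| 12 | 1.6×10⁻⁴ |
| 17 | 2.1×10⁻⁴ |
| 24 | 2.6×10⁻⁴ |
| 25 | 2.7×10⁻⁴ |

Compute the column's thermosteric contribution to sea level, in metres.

Δh = 0.138 m

Layer 1 at 25 °C → α = 2.7×10⁻⁴ K⁻¹
Layer 2 at 12 °C → α = 1.6×10⁻⁴ K⁻¹
Layer 3 at 2.1 °C → α = 0.79×10⁻⁴ K⁻¹
0–220 m: 220 × 1.2 × 2.7×10⁻⁴ = 0.07128 m
Layer 2: 730 × 1.6×10⁻⁴ × 0.24 = 0.028032 m
Layer 3: 0.62 × 0.79×10⁻⁴ × 790 = 0.0386942 m
Δh = 0.07128 + 0.028032 + 0.0386942 = 0.1380062 m ≈ 0.138 m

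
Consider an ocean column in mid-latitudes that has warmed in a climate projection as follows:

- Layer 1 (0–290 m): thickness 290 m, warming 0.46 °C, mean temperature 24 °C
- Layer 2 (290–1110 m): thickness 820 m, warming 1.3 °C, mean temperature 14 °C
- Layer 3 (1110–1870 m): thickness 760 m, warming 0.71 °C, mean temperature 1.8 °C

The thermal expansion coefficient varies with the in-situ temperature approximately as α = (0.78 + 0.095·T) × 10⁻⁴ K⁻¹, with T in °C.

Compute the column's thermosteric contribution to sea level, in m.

Layer 1: α = (0.78 + 0.095×24)×10⁻⁴ = 3.06×10⁻⁴ K⁻¹
Layer 2: α = (0.78 + 0.095×14)×10⁻⁴ = 2.11×10⁻⁴ K⁻¹
Layer 3: α = (0.78 + 0.095×1.8)×10⁻⁴ = 0.951×10⁻⁴ K⁻¹
Layer 1: 3.06×10⁻⁴ × 0.46 × 290 = 0.0408204 m
1.3 × 820 × 2.11×10⁻⁴ = 0.224926 m
1110–1870 m: 760 × 0.71 × 0.951×10⁻⁴ = 0.05131596 m
Δh = 0.0408204 + 0.224926 + 0.05131596 = 0.31706236 m

Δh = 0.317 m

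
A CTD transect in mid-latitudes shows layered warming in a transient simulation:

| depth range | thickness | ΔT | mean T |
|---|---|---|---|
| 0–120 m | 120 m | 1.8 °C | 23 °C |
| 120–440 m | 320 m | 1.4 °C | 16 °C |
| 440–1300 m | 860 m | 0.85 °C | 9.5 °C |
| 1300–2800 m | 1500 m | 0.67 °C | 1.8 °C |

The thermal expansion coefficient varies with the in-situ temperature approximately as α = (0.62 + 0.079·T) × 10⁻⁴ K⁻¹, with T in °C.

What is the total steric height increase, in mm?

Δh ≈ 310 mm

Layer 1: α = (0.62 + 0.079×23)×10⁻⁴ = 2.437×10⁻⁴ K⁻¹
Layer 2: α = (0.62 + 0.079×16)×10⁻⁴ = 1.884×10⁻⁴ K⁻¹
Layer 3: α = (0.62 + 0.079×9.5)×10⁻⁴ = 1.3705×10⁻⁴ K⁻¹
Layer 4: α = (0.62 + 0.079×1.8)×10⁻⁴ = 0.7622×10⁻⁴ K⁻¹
0–120 m: 1.8 × 120 × 2.437×10⁻⁴ = 0.0526392 m
Layer 2: 1.4 × 1.884×10⁻⁴ × 320 = 0.0844032 m
0.85 × 1.3705×10⁻⁴ × 860 = 0.10018355 m
Layer 4: 0.67 × 1500 × 0.7622×10⁻⁴ = 0.0766011 m
Δh = 0.0526392 + 0.0844032 + 0.10018355 + 0.0766011 = 0.31382705 m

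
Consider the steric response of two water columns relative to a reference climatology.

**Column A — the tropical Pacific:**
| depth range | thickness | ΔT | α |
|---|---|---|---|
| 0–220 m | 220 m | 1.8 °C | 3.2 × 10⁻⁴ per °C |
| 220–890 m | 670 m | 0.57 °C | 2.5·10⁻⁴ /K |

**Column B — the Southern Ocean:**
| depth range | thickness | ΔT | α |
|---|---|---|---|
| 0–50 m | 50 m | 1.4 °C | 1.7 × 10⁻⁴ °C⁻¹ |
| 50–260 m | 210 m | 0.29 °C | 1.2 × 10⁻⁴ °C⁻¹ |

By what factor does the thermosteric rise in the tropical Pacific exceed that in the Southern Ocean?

A Layer 1: 3.2×10⁻⁴ × 220 × 1.8 = 0.12672 m
A 220–890 m: 670 × 0.57 × 2.5×10⁻⁴ = 0.095475 m
A total: 0.222195 m
B Layer 1: 1.7×10⁻⁴ × 50 × 1.4 = 0.01190 m
B Layer 2: 210 × 0.29 × 1.2×10⁻⁴ = 0.007308 m
B total: 0.019208 m
Ratio: 0.222195 / 0.019208 ≈ 11.57

a factor of 12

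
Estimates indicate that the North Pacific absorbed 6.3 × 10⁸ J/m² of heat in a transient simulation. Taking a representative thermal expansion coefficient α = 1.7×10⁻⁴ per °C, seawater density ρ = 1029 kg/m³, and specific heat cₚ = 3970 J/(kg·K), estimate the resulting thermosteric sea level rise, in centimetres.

Δh ≈ 2.62 cm

Δh = αQ/(ρcₚ) = 1.7×10⁻⁴ × 6.3×10⁸ / (1029 × 3970) ≈ 0.026217 m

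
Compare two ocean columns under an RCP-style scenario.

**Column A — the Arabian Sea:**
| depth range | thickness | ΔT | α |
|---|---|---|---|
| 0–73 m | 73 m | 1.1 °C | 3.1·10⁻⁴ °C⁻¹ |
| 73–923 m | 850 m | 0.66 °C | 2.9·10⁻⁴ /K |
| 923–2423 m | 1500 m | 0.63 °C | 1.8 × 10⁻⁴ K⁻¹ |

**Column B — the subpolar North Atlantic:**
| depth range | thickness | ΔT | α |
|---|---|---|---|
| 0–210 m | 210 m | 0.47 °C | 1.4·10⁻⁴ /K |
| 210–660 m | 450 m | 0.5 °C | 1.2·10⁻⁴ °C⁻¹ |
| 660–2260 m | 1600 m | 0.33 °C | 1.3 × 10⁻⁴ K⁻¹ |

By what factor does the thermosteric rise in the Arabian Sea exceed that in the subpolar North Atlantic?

3.27

A 73 × 1.1 × 3.1×10⁻⁴ = 0.024893 m
A Layer 2: 850 × 0.66 × 2.9×10⁻⁴ = 0.16269 m
A 0.63 × 1500 × 1.8×10⁻⁴ = 0.17010 m
A total: 0.357683 m
B Layer 1: 0.47 × 210 × 1.4×10⁻⁴ = 0.013818 m
B Layer 2: 1.2×10⁻⁴ × 0.5 × 450 = 0.02700 m
B 660–2260 m: 1.3×10⁻⁴ × 1600 × 0.33 = 0.06864 m
B total: 0.109458 m
Ratio: 0.357683 / 0.109458 ≈ 3.268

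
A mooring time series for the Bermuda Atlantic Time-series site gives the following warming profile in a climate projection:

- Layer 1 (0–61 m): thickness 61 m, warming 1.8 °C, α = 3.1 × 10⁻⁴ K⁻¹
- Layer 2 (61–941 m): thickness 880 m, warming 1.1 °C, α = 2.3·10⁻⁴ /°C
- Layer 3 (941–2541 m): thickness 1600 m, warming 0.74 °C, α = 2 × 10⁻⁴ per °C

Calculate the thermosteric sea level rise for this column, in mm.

Layer 1: 3.1×10⁻⁴ × 1.8 × 61 = 0.034038 m
2.3×10⁻⁴ × 1.1 × 880 = 0.22264 m
Layer 3: 2×10⁻⁴ × 1600 × 0.74 = 0.23680 m
Δh = 0.034038 + 0.22264 + 0.23680 = 0.493478 m ≈ 493 mm

Δh ≈ 493 mm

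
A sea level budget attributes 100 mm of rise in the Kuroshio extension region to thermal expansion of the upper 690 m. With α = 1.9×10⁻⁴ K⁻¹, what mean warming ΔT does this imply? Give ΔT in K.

ΔT = Δh/(αH) = 0.1 / (1.9×10⁻⁴ × 690) ≈ 0.7628 K

about 0.76 K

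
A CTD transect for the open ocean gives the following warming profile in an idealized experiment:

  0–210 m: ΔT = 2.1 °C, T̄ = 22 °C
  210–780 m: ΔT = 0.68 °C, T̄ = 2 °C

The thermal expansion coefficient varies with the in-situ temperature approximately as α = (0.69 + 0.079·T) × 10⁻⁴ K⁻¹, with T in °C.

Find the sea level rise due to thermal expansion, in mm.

about 140 mm

Layer 1: α = (0.69 + 0.079×22)×10⁻⁴ = 2.428×10⁻⁴ K⁻¹
Layer 2: α = (0.69 + 0.079×2)×10⁻⁴ = 0.848×10⁻⁴ K⁻¹
0–210 m: 210 × 2.428×10⁻⁴ × 2.1 = 0.1070748 m
210–780 m: 570 × 0.848×10⁻⁴ × 0.68 = 0.03286848 m
Δh = 0.1070748 + 0.03286848 = 0.13994328 m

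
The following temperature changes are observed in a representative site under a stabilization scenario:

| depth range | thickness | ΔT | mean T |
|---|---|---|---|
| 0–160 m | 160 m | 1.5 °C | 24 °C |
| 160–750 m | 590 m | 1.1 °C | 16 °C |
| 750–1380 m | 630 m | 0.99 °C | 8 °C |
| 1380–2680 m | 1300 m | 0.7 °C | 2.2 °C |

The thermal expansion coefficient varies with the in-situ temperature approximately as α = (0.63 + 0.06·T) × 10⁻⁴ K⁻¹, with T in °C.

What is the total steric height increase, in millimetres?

Layer 1: α = (0.63 + 0.06×24)×10⁻⁴ = 2.07×10⁻⁴ K⁻¹
Layer 2: α = (0.63 + 0.06×16)×10⁻⁴ = 1.59×10⁻⁴ K⁻¹
Layer 3: α = (0.63 + 0.06×8)×10⁻⁴ = 1.11×10⁻⁴ K⁻¹
Layer 4: α = (0.63 + 0.06×2.2)×10⁻⁴ = 0.762×10⁻⁴ K⁻¹
0–160 m: 2.07×10⁻⁴ × 1.5 × 160 = 0.04968 m
160–750 m: 1.1 × 590 × 1.59×10⁻⁴ = 0.103191 m
Layer 3: 1.11×10⁻⁴ × 630 × 0.99 = 0.0692307 m
0.7 × 0.762×10⁻⁴ × 1300 = 0.069342 m
Δh = 0.04968 + 0.103191 + 0.0692307 + 0.069342 = 0.2914437 m ≈ 291 mm

about 291 mm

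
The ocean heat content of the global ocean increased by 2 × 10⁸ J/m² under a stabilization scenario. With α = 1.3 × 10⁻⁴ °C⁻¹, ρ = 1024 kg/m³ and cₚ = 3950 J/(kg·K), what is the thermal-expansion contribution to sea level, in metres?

0.00643 m

Δh = αQ/(ρcₚ) = 1.3×10⁻⁴ × 2×10⁸ / (1024 × 3950) ≈ 0.006428 m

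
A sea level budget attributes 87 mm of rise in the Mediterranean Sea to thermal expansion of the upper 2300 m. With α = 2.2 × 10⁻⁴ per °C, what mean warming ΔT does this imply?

ΔT = Δh/(αH) = 0.087 / (2.2×10⁻⁴ × 2300) ≈ 0.1719 °C

about 0.172 °C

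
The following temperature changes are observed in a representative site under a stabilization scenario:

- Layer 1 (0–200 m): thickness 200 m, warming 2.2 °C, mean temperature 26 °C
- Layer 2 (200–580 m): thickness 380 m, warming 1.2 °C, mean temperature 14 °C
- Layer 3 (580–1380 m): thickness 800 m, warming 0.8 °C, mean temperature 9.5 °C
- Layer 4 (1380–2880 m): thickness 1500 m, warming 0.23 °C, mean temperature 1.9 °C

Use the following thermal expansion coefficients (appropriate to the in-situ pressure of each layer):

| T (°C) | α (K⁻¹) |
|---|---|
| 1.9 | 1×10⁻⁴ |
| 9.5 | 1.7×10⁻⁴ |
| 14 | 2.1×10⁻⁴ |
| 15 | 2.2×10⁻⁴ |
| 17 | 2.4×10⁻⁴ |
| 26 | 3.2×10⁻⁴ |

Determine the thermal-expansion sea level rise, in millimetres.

Layer 1 at 26 °C → α = 3.2×10⁻⁴ K⁻¹
Layer 2 at 14 °C → α = 2.1×10⁻⁴ K⁻¹
Layer 3 at 9.5 °C → α = 1.7×10⁻⁴ K⁻¹
Layer 4 at 1.9 °C → α = 1×10⁻⁴ K⁻¹
Layer 1: 2.2 × 200 × 3.2×10⁻⁴ = 0.14080 m
Layer 2: 2.1×10⁻⁴ × 1.2 × 380 = 0.09576 m
580–1380 m: 0.8 × 800 × 1.7×10⁻⁴ = 0.10880 m
1380–2880 m: 1×10⁻⁴ × 1500 × 0.23 = 0.03450 m
Δh = 0.14080 + 0.09576 + 0.10880 + 0.03450 = 0.37986 m

Δh = 380 mm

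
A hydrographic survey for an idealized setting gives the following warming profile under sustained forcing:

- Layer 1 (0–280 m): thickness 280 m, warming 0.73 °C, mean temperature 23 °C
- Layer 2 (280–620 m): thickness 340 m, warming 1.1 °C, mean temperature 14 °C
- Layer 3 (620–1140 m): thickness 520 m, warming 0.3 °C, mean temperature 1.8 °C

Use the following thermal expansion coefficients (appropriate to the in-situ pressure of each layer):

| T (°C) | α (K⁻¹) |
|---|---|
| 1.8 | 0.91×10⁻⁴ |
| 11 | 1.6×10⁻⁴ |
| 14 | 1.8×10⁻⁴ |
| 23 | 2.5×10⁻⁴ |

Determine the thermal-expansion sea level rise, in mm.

Δh = 130 mm

Layer 1 at 23 °C → α = 2.5×10⁻⁴ K⁻¹
Layer 2 at 14 °C → α = 1.8×10⁻⁴ K⁻¹
Layer 3 at 1.8 °C → α = 0.91×10⁻⁴ K⁻¹
Layer 1: 0.73 × 280 × 2.5×10⁻⁴ = 0.05110 m
280–620 m: 340 × 1.8×10⁻⁴ × 1.1 = 0.06732 m
Layer 3: 0.91×10⁻⁴ × 0.3 × 520 = 0.014196 m
Δh = 0.05110 + 0.06732 + 0.014196 = 0.132616 m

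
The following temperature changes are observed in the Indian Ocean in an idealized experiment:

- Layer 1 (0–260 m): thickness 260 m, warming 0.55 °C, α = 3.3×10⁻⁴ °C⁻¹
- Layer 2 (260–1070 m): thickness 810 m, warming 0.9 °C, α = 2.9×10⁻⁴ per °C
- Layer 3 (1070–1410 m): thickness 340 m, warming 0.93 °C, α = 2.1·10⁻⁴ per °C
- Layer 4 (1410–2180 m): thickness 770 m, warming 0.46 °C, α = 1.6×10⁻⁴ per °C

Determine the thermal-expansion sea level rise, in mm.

0.55 × 260 × 3.3×10⁻⁴ = 0.04719 m
260–1070 m: 2.9×10⁻⁴ × 0.9 × 810 = 0.21141 m
1070–1410 m: 340 × 0.93 × 2.1×10⁻⁴ = 0.066402 m
1.6×10⁻⁴ × 0.46 × 770 = 0.056672 m
Δh = 0.04719 + 0.21141 + 0.066402 + 0.056672 = 0.381674 m

382 mm of thermosteric rise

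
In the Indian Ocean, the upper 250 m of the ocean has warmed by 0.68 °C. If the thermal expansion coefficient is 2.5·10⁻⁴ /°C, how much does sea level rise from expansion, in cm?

Δh = αΔT·H = 2.5×10⁻⁴ × 0.68 × 250 = 0.04250 m

Δh = 4.3 cm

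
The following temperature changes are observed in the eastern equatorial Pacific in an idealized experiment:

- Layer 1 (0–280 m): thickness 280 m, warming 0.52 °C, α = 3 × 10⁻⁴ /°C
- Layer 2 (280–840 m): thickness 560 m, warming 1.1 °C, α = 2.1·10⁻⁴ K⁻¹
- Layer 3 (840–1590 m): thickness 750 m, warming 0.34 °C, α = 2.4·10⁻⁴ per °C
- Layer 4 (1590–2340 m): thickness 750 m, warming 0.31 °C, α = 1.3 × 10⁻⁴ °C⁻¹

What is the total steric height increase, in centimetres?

26.4 cm of thermosteric rise

280 × 3×10⁻⁴ × 0.52 = 0.04368 m
Layer 2: 2.1×10⁻⁴ × 1.1 × 560 = 0.12936 m
840–1590 m: 0.34 × 2.4×10⁻⁴ × 750 = 0.06120 m
1590–2340 m: 750 × 1.3×10⁻⁴ × 0.31 = 0.030225 m
Δh = 0.04368 + 0.12936 + 0.06120 + 0.030225 = 0.264465 m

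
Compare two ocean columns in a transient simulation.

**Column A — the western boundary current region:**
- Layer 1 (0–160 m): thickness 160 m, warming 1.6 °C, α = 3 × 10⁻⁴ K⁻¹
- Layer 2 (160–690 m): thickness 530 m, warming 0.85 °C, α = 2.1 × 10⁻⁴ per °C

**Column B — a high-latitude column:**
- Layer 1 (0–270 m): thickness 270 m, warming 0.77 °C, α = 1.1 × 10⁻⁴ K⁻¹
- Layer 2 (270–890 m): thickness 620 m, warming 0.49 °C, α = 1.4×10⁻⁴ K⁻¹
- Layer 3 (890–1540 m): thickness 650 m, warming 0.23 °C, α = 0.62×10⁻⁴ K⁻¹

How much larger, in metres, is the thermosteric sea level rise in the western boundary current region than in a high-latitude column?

0.0967 m larger

A Layer 1: 1.6 × 3×10⁻⁴ × 160 = 0.07680 m
A Layer 2: 0.85 × 530 × 2.1×10⁻⁴ = 0.094605 m
A total: 0.171405 m
B 0.77 × 270 × 1.1×10⁻⁴ = 0.022869 m
B 270–890 m: 0.49 × 620 × 1.4×10⁻⁴ = 0.042532 m
B Layer 3: 0.23 × 650 × 0.62×10⁻⁴ = 0.009269 m
B total: 0.07467 m
Difference: 0.171405 − 0.07467 = 0.096735 m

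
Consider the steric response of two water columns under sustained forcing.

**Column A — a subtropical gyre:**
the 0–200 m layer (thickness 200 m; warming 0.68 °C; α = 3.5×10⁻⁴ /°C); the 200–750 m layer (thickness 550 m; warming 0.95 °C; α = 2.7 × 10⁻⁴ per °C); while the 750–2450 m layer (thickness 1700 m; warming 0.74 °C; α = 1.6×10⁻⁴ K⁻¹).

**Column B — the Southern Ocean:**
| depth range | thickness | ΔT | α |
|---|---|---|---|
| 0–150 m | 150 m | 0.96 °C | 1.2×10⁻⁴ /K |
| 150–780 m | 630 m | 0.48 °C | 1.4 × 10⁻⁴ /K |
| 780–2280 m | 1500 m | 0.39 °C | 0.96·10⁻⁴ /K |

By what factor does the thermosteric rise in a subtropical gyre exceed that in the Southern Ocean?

A 0.68 × 3.5×10⁻⁴ × 200 = 0.04760 m
A 200–750 m: 550 × 0.95 × 2.7×10⁻⁴ = 0.141075 m
A 750–2450 m: 1700 × 0.74 × 1.6×10⁻⁴ = 0.20128 m
A total: 0.389955 m
B 0–150 m: 150 × 1.2×10⁻⁴ × 0.96 = 0.01728 m
B 150–780 m: 630 × 0.48 × 1.4×10⁻⁴ = 0.042336 m
B 780–2280 m: 0.39 × 0.96×10⁻⁴ × 1500 = 0.05616 m
B total: 0.115776 m
Ratio: 0.389955 / 0.115776 ≈ 3.368

≈ 3.37×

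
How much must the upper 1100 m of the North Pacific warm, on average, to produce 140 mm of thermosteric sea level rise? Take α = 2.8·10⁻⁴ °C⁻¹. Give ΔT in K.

ΔT ≈ 0.455 K

ΔT = Δh/(αH) = 0.14 / (2.8×10⁻⁴ × 1100) ≈ 0.4545 K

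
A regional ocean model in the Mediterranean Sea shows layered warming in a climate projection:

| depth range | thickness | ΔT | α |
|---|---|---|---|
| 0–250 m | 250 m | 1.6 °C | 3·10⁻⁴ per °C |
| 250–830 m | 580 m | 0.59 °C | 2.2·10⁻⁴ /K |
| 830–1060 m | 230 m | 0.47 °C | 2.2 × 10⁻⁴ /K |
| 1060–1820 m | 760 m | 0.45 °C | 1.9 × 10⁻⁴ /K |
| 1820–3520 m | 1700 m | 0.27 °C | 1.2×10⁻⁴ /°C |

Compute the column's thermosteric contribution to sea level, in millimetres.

Layer 1: 250 × 3×10⁻⁴ × 1.6 = 0.12000 m
580 × 0.59 × 2.2×10⁻⁴ = 0.075284 m
0.47 × 2.2×10⁻⁴ × 230 = 0.023782 m
1060–1820 m: 760 × 0.45 × 1.9×10⁻⁴ = 0.06498 m
1.2×10⁻⁴ × 0.27 × 1700 = 0.05508 m
Δh = 0.12000 + 0.075284 + 0.023782 + 0.06498 + 0.05508 = 0.339126 m

Δh = 340 mm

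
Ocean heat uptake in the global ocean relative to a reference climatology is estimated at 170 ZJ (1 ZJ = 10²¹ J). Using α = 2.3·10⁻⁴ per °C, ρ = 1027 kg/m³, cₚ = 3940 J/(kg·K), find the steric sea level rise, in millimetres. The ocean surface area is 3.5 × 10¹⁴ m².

Per unit area: Q = 170×10²¹ / (3.5×10¹⁴) ≈ 4.857×10⁸ J/m²
Δh = αQ/(ρcₚ) = 2.3×10⁻⁴ × 4.857×10⁸ / (1027 × 3940) ≈ 0.027608 m

about 28 mm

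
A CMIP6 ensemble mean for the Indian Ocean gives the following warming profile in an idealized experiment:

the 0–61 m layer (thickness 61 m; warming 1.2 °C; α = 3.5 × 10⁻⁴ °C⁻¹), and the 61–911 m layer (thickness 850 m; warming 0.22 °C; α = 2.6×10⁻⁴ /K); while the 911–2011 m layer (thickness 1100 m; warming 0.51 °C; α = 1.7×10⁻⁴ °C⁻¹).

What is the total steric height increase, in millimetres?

about 170 mm

Layer 1: 1.2 × 61 × 3.5×10⁻⁴ = 0.02562 m
0.22 × 850 × 2.6×10⁻⁴ = 0.04862 m
911–2011 m: 0.51 × 1100 × 1.7×10⁻⁴ = 0.09537 m
Δh = 0.02562 + 0.04862 + 0.09537 = 0.16961 m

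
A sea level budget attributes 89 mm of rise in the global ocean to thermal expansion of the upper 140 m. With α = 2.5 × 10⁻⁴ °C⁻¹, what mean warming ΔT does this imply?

2.54 K

ΔT = Δh/(αH) = 0.089 / (2.5×10⁻⁴ × 140) ≈ 2.543 K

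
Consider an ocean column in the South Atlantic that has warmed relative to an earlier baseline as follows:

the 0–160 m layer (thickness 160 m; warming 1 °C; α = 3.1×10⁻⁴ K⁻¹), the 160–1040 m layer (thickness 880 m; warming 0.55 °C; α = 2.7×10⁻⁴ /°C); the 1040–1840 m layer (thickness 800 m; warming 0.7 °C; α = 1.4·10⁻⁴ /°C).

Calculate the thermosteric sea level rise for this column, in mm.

260 mm

Layer 1: 160 × 1 × 3.1×10⁻⁴ = 0.04960 m
2.7×10⁻⁴ × 880 × 0.55 = 0.13068 m
800 × 1.4×10⁻⁴ × 0.7 = 0.07840 m
Δh = 0.04960 + 0.13068 + 0.07840 = 0.25868 m ≈ 260 mm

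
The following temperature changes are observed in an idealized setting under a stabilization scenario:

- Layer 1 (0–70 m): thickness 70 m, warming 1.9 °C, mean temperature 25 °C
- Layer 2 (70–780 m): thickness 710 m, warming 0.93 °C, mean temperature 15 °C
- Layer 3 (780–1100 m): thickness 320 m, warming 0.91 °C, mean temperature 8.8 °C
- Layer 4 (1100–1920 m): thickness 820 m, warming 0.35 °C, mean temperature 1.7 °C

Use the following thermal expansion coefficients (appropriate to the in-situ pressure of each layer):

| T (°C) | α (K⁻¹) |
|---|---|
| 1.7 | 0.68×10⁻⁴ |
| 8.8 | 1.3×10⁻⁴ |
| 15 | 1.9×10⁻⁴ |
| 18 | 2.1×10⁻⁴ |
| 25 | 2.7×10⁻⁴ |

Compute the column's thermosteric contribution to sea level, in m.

Layer 1 at 25 °C → α = 2.7×10⁻⁴ K⁻¹
Layer 2 at 15 °C → α = 1.9×10⁻⁴ K⁻¹
Layer 3 at 8.8 °C → α = 1.3×10⁻⁴ K⁻¹
Layer 4 at 1.7 °C → α = 0.68×10⁻⁴ K⁻¹
0–70 m: 2.7×10⁻⁴ × 1.9 × 70 = 0.03591 m
Layer 2: 1.9×10⁻⁴ × 710 × 0.93 = 0.125457 m
780–1100 m: 0.91 × 320 × 1.3×10⁻⁴ = 0.037856 m
Layer 4: 0.68×10⁻⁴ × 820 × 0.35 = 0.019516 m
Δh = 0.03591 + 0.125457 + 0.037856 + 0.019516 = 0.218739 m

Δh = 0.22 m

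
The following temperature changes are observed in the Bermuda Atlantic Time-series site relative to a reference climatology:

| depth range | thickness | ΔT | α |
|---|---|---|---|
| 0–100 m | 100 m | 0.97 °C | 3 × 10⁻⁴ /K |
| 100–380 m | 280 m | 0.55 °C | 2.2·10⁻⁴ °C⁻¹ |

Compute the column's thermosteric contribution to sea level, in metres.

Δh = 0.0630 m

Layer 1: 3×10⁻⁴ × 0.97 × 100 = 0.02910 m
100–380 m: 280 × 2.2×10⁻⁴ × 0.55 = 0.03388 m
Δh = 0.02910 + 0.03388 = 0.06298 m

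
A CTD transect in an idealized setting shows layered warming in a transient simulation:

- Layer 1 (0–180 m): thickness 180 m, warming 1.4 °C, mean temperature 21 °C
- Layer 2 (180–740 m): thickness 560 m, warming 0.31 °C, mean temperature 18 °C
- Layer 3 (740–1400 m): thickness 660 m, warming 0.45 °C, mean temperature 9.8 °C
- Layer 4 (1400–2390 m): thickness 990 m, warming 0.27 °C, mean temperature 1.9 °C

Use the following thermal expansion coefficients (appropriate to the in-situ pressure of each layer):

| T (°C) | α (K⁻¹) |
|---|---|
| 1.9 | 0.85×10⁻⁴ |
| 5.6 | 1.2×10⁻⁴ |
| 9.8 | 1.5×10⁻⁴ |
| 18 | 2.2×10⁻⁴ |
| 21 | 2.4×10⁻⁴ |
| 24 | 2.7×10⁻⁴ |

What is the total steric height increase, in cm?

Layer 1 at 21 °C → α = 2.4×10⁻⁴ K⁻¹
Layer 2 at 18 °C → α = 2.2×10⁻⁴ K⁻¹
Layer 3 at 9.8 °C → α = 1.5×10⁻⁴ K⁻¹
Layer 4 at 1.9 °C → α = 0.85×10⁻⁴ K⁻¹
0–180 m: 180 × 2.4×10⁻⁴ × 1.4 = 0.06048 m
180–740 m: 2.2×10⁻⁴ × 0.31 × 560 = 0.038192 m
740–1400 m: 0.45 × 1.5×10⁻⁴ × 660 = 0.04455 m
1400–2390 m: 0.85×10⁻⁴ × 0.27 × 990 = 0.0227205 m
Δh = 0.06048 + 0.038192 + 0.04455 + 0.0227205 = 0.1659425 m ≈ 16.6 cm

16.6 cm of thermosteric rise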